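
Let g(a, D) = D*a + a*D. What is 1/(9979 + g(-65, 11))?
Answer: 1/8549 ≈ 0.00011697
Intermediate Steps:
g(a, D) = 2*D*a (g(a, D) = D*a + D*a = 2*D*a)
1/(9979 + g(-65, 11)) = 1/(9979 + 2*11*(-65)) = 1/(9979 - 1430) = 1/8549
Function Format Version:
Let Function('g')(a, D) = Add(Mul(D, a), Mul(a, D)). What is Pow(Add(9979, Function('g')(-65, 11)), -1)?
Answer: Rational(1, 8549) ≈ 0.00011697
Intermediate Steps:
Function('g')(a, D) = Mul(2, D, a) (Function('g')(a, D) = Add(Mul(D, a), Mul(D, a)) = Mul(2, D, a))
Pow(Add(9979, Function('g')(-65, 11)), -1) = Pow(Add(9979, Mul(2, 11, -65)), -1) = Pow(Add(9979, -1430), -1) = Pow(8549, -1) = Rational(1, 8549)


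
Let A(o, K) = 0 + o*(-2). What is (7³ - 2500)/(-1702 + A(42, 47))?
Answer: 2157/1786 ≈ 1.2077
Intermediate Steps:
A(o, K) = -2*o (A(o, K) = 0 - 2*o = -2*o)
(7³ - 2500)/(-1702 + A(42, 47)) = (7³ - 2500)/(-1702 - 2*42) = (343 - 2500)/(-1702 - 84) = -2157/(-1786) = -2157*(-1/1786) = 2157/1786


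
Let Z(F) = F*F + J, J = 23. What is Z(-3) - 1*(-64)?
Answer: 96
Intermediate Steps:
Z(F) = 23 + F² (Z(F) = F*F + 23 = F² + 23 = 23 + F²)
Z(-3) - 1*(-64) = (23 + (-3)²) - 1*(-64) = (23 + 9) + 64 = 32 + 64 = 96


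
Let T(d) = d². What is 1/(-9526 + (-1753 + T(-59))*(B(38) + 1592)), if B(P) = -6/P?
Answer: 19/52082366 ≈ 3.6481e-7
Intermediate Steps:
1/(-9526 + (-1753 + T(-59))*(B(38) + 1592)) = 1/(-9526 + (-1753 + (-59)²)*(-6/38 + 1592)) = 1/(-9526 + (-1753 + 3481)*(-6*1/38 + 1592)) = 1/(-9526 + 1728*(-3/19 + 1592)) = 1/(-9526 + 1728*(30245/19)) = 1/(-9526 + 52263360/19) = 1/(52082366/19) = 19/52082366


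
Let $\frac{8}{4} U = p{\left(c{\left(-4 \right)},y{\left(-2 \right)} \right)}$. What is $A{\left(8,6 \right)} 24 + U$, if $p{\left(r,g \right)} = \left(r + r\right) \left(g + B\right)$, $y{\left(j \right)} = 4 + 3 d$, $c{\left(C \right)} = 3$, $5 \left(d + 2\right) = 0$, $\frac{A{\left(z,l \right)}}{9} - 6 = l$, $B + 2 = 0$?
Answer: $2580$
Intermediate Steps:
$B = -2$ ($B = -2 + 0 = -2$)
$A{\left(z,l \right)} = 54 + 9 l$
$d = -2$ ($d = -2 + \frac{1}{5} \cdot 0 = -2 + 0 = -2$)
$y{\left(j \right)} = -2$ ($y{\left(j \right)} = 4 + 3 \left(-2\right) = 4 - 6 = -2$)
$p{\left(r,g \right)} = 2 r \left(-2 + g\right)$ ($p{\left(r,g \right)} = \left(r + r\right) \left(g - 2\right) = 2 r \left(-2 + g\right)$)
$U = -12$ ($U = \frac{2 \cdot 3 \left(-2 - 2\right)}{2} = \frac{2 \cdot 3 \left(-4\right)}{2} = \frac{1}{2} \left(-24\right) = -12$)
$A{\left(8,6 \right)} 24 + U = \left(54 + 9 \cdot 6\right) 24 - 12 = \left(54 + 54\right) 24 - 12 = 108 \cdot 24 - 12 = 2592 - 12 = 2580$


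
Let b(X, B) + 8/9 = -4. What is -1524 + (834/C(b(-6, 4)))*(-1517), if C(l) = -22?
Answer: 615825/11 ≈ 55984.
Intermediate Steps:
b(X, B) = -44/9 (b(X, B) = -8/9 - 4 = -44/9)
-1524 + (834/C(b(-6, 4)))*(-1517) = -1524 + (834/(-22))*(-1517) = -1524 + (834*(-1/22))*(-1517) = -1524 - 417/11*(-1517) = -1524 + 632589/11 = 615825/11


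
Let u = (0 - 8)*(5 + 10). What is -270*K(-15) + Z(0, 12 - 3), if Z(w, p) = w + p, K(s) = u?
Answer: 32409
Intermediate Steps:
u = -120 (u = -8*15 = -120)
K(s) = -120
Z(w, p) = p + w
-270*K(-15) + Z(0, 12 - 3) = -270*(-120) + ((12 - 3) + 0) = 32400 + (9 + 0) = 32400 + 9 = 32409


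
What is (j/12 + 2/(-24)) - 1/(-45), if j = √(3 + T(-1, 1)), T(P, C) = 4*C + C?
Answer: -11/180 + √2/6 ≈ 0.17459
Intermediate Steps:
T(P, C) = 5*C
j = 2*√2 (j = √(3 + 5*1) = √(3 + 5) = √8 = 2*√2 ≈ 2.8284)
(j/12 + 2/(-24)) - 1/(-45) = ((2*√2)/12 + 2/(-24)) - 1/(-45) = ((2*√2)*(1/12) + 2*(-1/24)) - 1*(-1/45) = (√2/6 - 1/12) + 1/45 = (-1/12 + √2/6) + 1/45 = -11/180 + √2/6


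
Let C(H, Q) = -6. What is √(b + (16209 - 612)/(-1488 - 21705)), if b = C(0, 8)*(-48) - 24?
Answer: √1748739315/2577 ≈ 16.227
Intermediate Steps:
b = 264 (b = -6*(-48) - 24 = 288 - 24 = 264)
√(b + (16209 - 612)/(-1488 - 21705)) = √(264 + (16209 - 612)/(-1488 - 21705)) = √(264 + 15597/(-23193)) = √(264 + 15597*(-1/23193)) = √(264 - 1733/2577) = √(678595/2577) = √1748739315/2577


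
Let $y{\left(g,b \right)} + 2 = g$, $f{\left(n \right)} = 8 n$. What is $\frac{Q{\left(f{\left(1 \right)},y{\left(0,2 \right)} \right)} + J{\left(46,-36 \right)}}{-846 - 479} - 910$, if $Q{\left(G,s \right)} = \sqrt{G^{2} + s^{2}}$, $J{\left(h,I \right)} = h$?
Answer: $- \frac{1205796}{1325} - \frac{2 \sqrt{17}}{1325} \approx -910.04$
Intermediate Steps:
$y{\left(g,b \right)} = -2 + g$
$\frac{Q{\left(f{\left(1 \right)},y{\left(0,2 \right)} \right)} + J{\left(46,-36 \right)}}{-846 - 479} - 910 = \frac{\sqrt{\left(8 \cdot 1\right)^{2} + \left(-2 + 0\right)^{2}} + 46}{-846 - 479} - 910 = \frac{\sqrt{8^{2} + \left(-2\right)^{2}} + 46}{-1325} - 910 = \left(\sqrt{64 + 4} + 46\right) \left(- \frac{1}{1325}\right) - 910 = \left(\sqrt{68} + 46\right) \left(- \frac{1}{1325}\right) - 910 = \left(2 \sqrt{17} + 46\right) \left(- \frac{1}{1325}\right) - 910 = \left(46 + 2 \sqrt{17}\right) \left(- \frac{1}{1325}\right) - 910 = \left(- \frac{46}{1325} - \frac{2 \sqrt{17}}{1325}\right) - 910 = - \frac{1205796}{1325} - \frac{2 \sqrt{17}}{1325}$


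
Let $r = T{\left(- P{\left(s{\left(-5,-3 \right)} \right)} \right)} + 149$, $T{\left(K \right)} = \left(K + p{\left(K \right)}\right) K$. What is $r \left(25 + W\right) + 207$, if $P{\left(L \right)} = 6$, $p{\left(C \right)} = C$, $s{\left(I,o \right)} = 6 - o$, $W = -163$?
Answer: $-30291$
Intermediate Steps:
$T{\left(K \right)} = 2 K^{2}$ ($T{\left(K \right)} = \left(K + K\right) K = 2 K K = 2 K^{2}$)
$r = 221$ ($r = 2 \left(\left(-1\right) 6\right)^{2} + 149 = 2 \left(-6\right)^{2} + 149 = 2 \cdot 36 + 149 = 72 + 149 = 221$)
$r \left(25 + W\right) + 207 = 221 \left(25 - 163\right) + 207 = 221 \left(-138\right) + 207 = -30498 + 207 = -30291$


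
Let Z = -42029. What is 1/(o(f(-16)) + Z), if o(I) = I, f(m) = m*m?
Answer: -1/41773 ≈ -2.3939e-5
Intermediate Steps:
f(m) = m²
1/(o(f(-16)) + Z) = 1/((-16)² - 42029) = 1/(256 - 42029) = 1/(-41773) = -1/41773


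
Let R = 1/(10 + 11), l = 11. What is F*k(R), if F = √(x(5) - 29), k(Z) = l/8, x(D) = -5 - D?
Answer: 11*I*√39/8 ≈ 8.5869*I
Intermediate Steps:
R = 1/21 ≈ 0.047619
k(Z) = 11/8
F = I*√39 (F = √((-5 - 1*5) - 29) = √((-5 - 5) - 29) = √(-10 - 29) = √(-39) = I*√39 ≈ 6.245*I)
F*k(R) = (I*√39)*(11/8) = 11*I*√39/8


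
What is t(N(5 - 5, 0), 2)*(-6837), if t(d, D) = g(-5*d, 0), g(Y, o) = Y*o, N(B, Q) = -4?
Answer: 0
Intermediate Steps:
t(d, D) = 0 (t(d, D) = -5*d*0 = 0)
t(N(5 - 5, 0), 2)*(-6837) = 0*(-6837) = 0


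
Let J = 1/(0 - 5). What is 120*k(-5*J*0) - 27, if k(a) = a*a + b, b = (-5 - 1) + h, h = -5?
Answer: -1347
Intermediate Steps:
J = -1/5 (J = 1/(-5) = -1/5 ≈ -0.20000)
b = -11 (b = (-5 - 1) - 5 = -6 - 5 = -11)
k(a) = -11 + a**2 (k(a) = a*a - 11 = a**2 - 11 = -11 + a**2)
120*k(-5*J*0) - 27 = 120*(-11 + (-5*(-1/5)*0)**2) - 27 = 120*(-11 + (1*0)**2) - 27 = 120*(-11 + 0**2) - 27 = 120*(-11 + 0) - 27 = 120*(-11) - 27 = -1320 - 27 = -1347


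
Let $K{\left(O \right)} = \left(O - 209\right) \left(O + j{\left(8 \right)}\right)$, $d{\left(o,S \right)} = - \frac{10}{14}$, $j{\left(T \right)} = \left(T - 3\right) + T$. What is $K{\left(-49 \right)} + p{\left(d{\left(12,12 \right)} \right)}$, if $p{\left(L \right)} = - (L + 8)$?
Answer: $\frac{64965}{7} \approx 9280.7$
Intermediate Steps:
$j{\left(T \right)} = -3 + 2 T$ ($j{\left(T \right)} = \left(-3 + T\right) + T = -3 + 2 T$)
$d{\left(o,S \right)} = - \frac{5}{7}$ ($d{\left(o,S \right)} = \left(-10\right) \frac{1}{14} = - \frac{5}{7}$)
$p{\left(L \right)} = -8 - L$ ($p{\left(L \right)} = - (8 + L) = -8 - L$)
$K{\left(O \right)} = \left(-209 + O\right) \left(13 + O\right)$ ($K{\left(O \right)} = \left(O - 209\right) \left(O + \left(-3 + 2 \cdot 8\right)\right) = \left(-209 + O\right) \left(O + \left(-3 + 16\right)\right) = \left(-209 + O\right) \left(O + 13\right) = \left(-209 + O\right) \left(13 + O\right)$)
$K{\left(-49 \right)} + p{\left(d{\left(12,12 \right)} \right)} = \left(-2717 + \left(-49\right)^{2} - -9604\right) - \frac{51}{7} = \left(-2717 + 2401 + 9604\right) + \left(-8 + \frac{5}{7}\right) = 9288 - \frac{51}{7} = \frac{64965}{7}$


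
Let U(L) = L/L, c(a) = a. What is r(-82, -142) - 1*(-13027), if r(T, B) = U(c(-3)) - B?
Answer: 13170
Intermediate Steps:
U(L) = 1
r(T, B) = 1 - B
r(-82, -142) - 1*(-13027) = (1 - 1*(-142)) - 1*(-13027) = (1 + 142) + 13027 = 143 + 13027 = 13170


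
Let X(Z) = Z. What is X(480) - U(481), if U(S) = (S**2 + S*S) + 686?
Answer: -462928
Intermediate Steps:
U(S) = 686 + 2*S**2 (U(S) = (S**2 + S**2) + 686 = 2*S**2 + 686 = 686 + 2*S**2)
X(480) - U(481) = 480 - (686 + 2*481**2) = 480 - (686 + 2*231361) = 480 - (686 + 462722) = 480 - 1*463408 = 480 - 463408 = -462928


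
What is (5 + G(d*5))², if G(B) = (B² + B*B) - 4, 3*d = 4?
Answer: 654481/81 ≈ 8080.0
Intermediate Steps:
d = 4/3 (d = (⅓)*4 = 4/3 ≈ 1.3333)
G(B) = -4 + 2*B² (G(B) = (B² + B²) - 4 = 2*B² - 4 = -4 + 2*B²)
(5 + G(d*5))² = (5 + (-4 + 2*((4/3)*5)²))² = (5 + (-4 + 2*(20/3)²))² = (5 + (-4 + 2*(400/9)))² = (5 + (-4 + 800/9))² = (5 + 764/9)² = (809/9)² = 654481/81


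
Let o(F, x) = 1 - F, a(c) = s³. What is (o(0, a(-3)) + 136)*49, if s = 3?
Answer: 6713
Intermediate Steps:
a(c) = 27 (a(c) = 3³ = 27)
(o(0, a(-3)) + 136)*49 = ((1 - 1*0) + 136)*49 = ((1 + 0) + 136)*49 = (1 + 136)*49 = 137*49 = 6713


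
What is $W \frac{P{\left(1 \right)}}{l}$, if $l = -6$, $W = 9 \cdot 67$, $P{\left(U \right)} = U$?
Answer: $- \frac{201}{2} \approx -100.5$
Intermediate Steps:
$W = 603$
$W \frac{P{\left(1 \right)}}{l} = 603 \cdot 1 \frac{1}{-6} = 603 \cdot 1 \left(- \frac{1}{6}\right) = 603 \left(- \frac{1}{6}\right) = - \frac{201}{2}$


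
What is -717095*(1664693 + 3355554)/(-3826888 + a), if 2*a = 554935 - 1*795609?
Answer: 719998804493/789445 ≈ 9.1203e+5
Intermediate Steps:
a = -120337 (a = (554935 - 1*795609)/2 = (554935 - 795609)/2 = (½)*(-240674) = -120337)
-717095*(1664693 + 3355554)/(-3826888 + a) = -717095*(1664693 + 3355554)/(-3826888 - 120337) = -717095/((-3947225/5020247)) = -717095/((-3947225*1/5020247)) = -717095/(-3947225/5020247) = -717095*(-5020247/3947225) = 719998804493/789445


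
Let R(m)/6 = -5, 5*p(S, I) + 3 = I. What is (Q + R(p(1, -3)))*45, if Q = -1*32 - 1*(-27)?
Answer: -1575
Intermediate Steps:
p(S, I) = -⅗ + I/5
R(m) = -30 (R(m) = 6*(-5) = -30)
Q = -5 (Q = -32 + 27 = -5)
(Q + R(p(1, -3)))*45 = (-5 - 30)*45 = -35*45 = -1575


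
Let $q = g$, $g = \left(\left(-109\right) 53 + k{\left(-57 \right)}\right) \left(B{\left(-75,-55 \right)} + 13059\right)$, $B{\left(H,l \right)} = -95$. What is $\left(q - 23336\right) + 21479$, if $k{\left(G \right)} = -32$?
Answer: $-75309733$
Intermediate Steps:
$g = -75307876$ ($g = \left(\left(-109\right) 53 - 32\right) \left(-95 + 13059\right) = \left(-5777 - 32\right) 12964 = \left(-5809\right) 12964 = -75307876$)
$q = -75307876$
$\left(q - 23336\right) + 21479 = \left(-75307876 - 23336\right) + 21479 = -75331212 + 21479 = -75309733$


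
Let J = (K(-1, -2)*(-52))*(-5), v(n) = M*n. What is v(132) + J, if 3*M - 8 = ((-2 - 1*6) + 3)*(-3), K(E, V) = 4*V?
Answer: -1068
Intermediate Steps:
M = 23/3 (M = 8/3 + (((-2 - 1*6) + 3)*(-3))/3 = 8/3 + (((-2 - 6) + 3)*(-3))/3 = 8/3 + ((-8 + 3)*(-3))/3 = 8/3 + (-5*(-3))/3 = 8/3 + (1/3)*15 = 8/3 + 5 = 23/3 ≈ 7.6667)
v(n) = 23*n/3
J = -2080 (J = ((4*(-2))*(-52))*(-5) = -8*(-52)*(-5) = 416*(-5) = -2080)
v(132) + J = (23/3)*132 - 2080 = 1012 - 2080 = -1068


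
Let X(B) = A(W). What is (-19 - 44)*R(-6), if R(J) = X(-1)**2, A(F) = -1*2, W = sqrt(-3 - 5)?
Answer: -252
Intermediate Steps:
W = 2*I*sqrt(2) (W = sqrt(-8) = 2*I*sqrt(2) ≈ 2.8284*I)
A(F) = -2
X(B) = -2
R(J) = 4 (R(J) = (-2)**2 = 4)
(-19 - 44)*R(-6) = (-19 - 44)*4 = -63*4 = -252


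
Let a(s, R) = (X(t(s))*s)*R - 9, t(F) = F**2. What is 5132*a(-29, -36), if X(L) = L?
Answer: 4505870340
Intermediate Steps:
a(s, R) = -9 + R*s**3 (a(s, R) = (s**2*s)*R - 9 = s**3*R - 9 = R*s**3 - 9 = -9 + R*s**3)
5132*a(-29, -36) = 5132*(-9 - 36*(-29)**3) = 5132*(-9 - 36*(-24389)) = 5132*(-9 + 878004) = 5132*877995 = 4505870340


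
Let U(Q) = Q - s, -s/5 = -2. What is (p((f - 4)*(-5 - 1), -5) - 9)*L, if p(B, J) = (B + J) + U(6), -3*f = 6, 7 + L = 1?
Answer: -108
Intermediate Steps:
s = 10 (s = -5*(-2) = 10)
L = -6 (L = -7 + 1 = -6)
f = -2 (f = -⅓*6 = -2)
U(Q) = -10 + Q (U(Q) = Q - 1*10 = Q - 10 = -10 + Q)
p(B, J) = -4 + B + J (p(B, J) = (B + J) + (-10 + 6) = (B + J) - 4 = -4 + B + J)
(p((f - 4)*(-5 - 1), -5) - 9)*L = ((-4 + (-2 - 4)*(-5 - 1) - 5) - 9)*(-6) = ((-4 - 6*(-6) - 5) - 9)*(-6) = ((-4 + 36 - 5) - 9)*(-6) = (27 - 9)*(-6) = 18*(-6) = -108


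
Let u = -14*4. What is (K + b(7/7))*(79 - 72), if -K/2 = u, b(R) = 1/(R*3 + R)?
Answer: 3143/4 ≈ 785.75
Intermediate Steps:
b(R) = 1/(4*R) (b(R) = 1/(3*R + R) = 1/(4*R))
u = -56
K = 112 (K = -2*(-56) = 112)
(K + b(7/7))*(79 - 72) = (112 + 1/(4*((7/7))))*(79 - 72) = (112 + 1/(4*((7*(⅐)))))*7 = (112 + (¼)/1)*7 = (112 + (¼)*1)*7 = (112 + ¼)*7 = (449/4)*7 = 3143/4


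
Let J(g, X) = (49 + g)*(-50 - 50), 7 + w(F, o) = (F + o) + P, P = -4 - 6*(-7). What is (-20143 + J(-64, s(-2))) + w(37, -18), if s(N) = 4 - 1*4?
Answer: -18593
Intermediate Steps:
s(N) = 0 (s(N) = 4 - 4 = 0)
P = 38 (P = -4 + 42 = 38)
w(F, o) = 31 + F + o (w(F, o) = -7 + ((F + o) + 38) = -7 + (38 + F + o) = 31 + F + o)
J(g, X) = -4900 - 100*g (J(g, X) = (49 + g)*(-100) = -4900 - 100*g)
(-20143 + J(-64, s(-2))) + w(37, -18) = (-20143 + (-4900 - 100*(-64))) + (31 + 37 - 18) = (-20143 + (-4900 + 6400)) + 50 = (-20143 + 1500) + 50 = -18643 + 50 = -18593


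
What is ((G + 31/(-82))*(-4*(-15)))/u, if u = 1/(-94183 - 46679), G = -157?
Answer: 54534723300/41 ≈ 1.3301e+9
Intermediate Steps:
u = -1/140862 (u = 1/(-140862) = -1/140862 ≈ -7.0991e-6)
((G + 31/(-82))*(-4*(-15)))/u = ((-157 + 31/(-82))*(-4*(-15)))/(-1/140862) = ((-157 + 31*(-1/82))*60)*(-140862) = ((-157 - 31/82)*60)*(-140862) = -12905/82*60*(-140862) = -387150/41*(-140862) = 54534723300/41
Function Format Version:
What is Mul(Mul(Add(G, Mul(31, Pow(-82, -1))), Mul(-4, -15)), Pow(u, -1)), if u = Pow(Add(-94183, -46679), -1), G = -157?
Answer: Rational(54534723300, 41) ≈ 1.3301e+9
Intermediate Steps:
u = Rational(-1, 140862) (u = Pow(-140862, -1) = Rational(-1, 140862) ≈ -7.0991e-6)
Mul(Mul(Add(G, Mul(31, Pow(-82, -1))), Mul(-4, -15)), Pow(u, -1)) = Mul(Mul(Add(-157, Mul(31, Pow(-82, -1))), Mul(-4, -15)), Pow(Rational(-1, 140862), -1)) = Mul(Mul(Add(-157, Mul(31, Rational(-1, 82))), 60), -140862) = Mul(Mul(Add(-157, Rational(-31, 82)), 60), -140862) = Mul(Mul(Rational(-12905, 82), 60), -140862) = Mul(Rational(-387150, 41), -140862) = Rational(54534723300, 41)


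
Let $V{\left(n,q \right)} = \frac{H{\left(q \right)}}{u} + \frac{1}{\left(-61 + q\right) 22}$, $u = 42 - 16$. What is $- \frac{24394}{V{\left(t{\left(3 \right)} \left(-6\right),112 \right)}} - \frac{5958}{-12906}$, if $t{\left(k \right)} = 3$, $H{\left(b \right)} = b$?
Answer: $- \frac{255095602133}{45059865} \approx -5661.3$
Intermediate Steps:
$u = 26$
$V{\left(n,q \right)} = \frac{1}{22 \left(-61 + q\right)} + \frac{q}{26}$ ($V{\left(n,q \right)} = \frac{q}{26} + \frac{1}{\left(-61 + q\right) 22} = q \frac{1}{26} + \frac{1}{-61 + q} \frac{1}{22} = \frac{q}{26} + \frac{1}{22 \left(-61 + q\right)} = \frac{1}{22 \left(-61 + q\right)} + \frac{q}{26}$)
$- \frac{24394}{V{\left(t{\left(3 \right)} \left(-6\right),112 \right)}} - \frac{5958}{-12906} = - \frac{24394}{\frac{1}{286} \frac{1}{-61 + 112} \left(13 - 75152 + 11 \cdot 112^{2}\right)} - \frac{5958}{-12906} = - \frac{24394}{\frac{1}{286} \cdot \frac{1}{51} \left(13 - 75152 + 11 \cdot 12544\right)} - - \frac{331}{717} = - \frac{24394}{\frac{1}{286} \cdot \frac{1}{51} \left(13 - 75152 + 137984\right)} + \frac{331}{717} = - \frac{24394}{\frac{1}{286} \cdot \frac{1}{51} \cdot 62845} + \frac{331}{717} = - \frac{24394}{\frac{62845}{14586}} + \frac{331}{717} = \left(-24394\right) \frac{14586}{62845} + \frac{331}{717} = - \frac{355810884}{62845} + \frac{331}{717} = - \frac{255095602133}{45059865}$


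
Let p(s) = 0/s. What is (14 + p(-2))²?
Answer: 196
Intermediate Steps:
p(s) = 0
(14 + p(-2))² = (14 + 0)² = 14² = 196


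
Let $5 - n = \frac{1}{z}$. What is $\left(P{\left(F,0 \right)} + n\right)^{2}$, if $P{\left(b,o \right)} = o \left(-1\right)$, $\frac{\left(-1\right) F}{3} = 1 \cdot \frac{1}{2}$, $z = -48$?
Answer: $\frac{58081}{2304} \approx 25.209$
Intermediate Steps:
$F = - \frac{3}{2}$ ($F = - 3 \cdot 1 \cdot \frac{1}{2} = \left(-3\right) \frac{1}{2} = - \frac{3}{2} \approx -1.5$)
$n = \frac{241}{48}$ ($n = 5 - \frac{1}{-48} = 5 - - \frac{1}{48} = 5 + \frac{1}{48} = \frac{241}{48} \approx 5.0208$)
$P{\left(b,o \right)} = - o$
$\left(P{\left(F,0 \right)} + n\right)^{2} = \left(\left(-1\right) 0 + \frac{241}{48}\right)^{2} = \left(0 + \frac{241}{48}\right)^{2} = \left(\frac{241}{48}\right)^{2} = \frac{58081}{2304}$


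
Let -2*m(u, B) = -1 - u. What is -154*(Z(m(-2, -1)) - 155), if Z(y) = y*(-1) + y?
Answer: 23870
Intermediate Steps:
m(u, B) = ½ + u/2 (m(u, B) = -(-1 - u)/2 = ½ + u/2)
Z(y) = 0 (Z(y) = -y + y = 0)
-154*(Z(m(-2, -1)) - 155) = -154*(0 - 155) = -154*(-155) = 23870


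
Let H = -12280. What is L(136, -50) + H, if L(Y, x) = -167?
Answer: -12447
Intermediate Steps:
L(136, -50) + H = -167 - 12280 = -12447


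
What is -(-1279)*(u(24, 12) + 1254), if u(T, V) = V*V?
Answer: 1788042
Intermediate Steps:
u(T, V) = V²
-(-1279)*(u(24, 12) + 1254) = -(-1279)*(12² + 1254) = -(-1279)*(144 + 1254) = -(-1279)*1398 = -1*(-1788042) = 1788042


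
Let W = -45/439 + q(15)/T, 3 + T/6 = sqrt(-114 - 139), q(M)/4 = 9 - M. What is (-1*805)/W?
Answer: 353395*(sqrt(253) + 3*I)/(-1621*I + 45*sqrt(253)) ≈ 734.03 + 3143.6*I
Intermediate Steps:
q(M) = 36 - 4*M (q(M) = 4*(9 - M) = 36 - 4*M)
T = -18 + 6*I*sqrt(253) (T = -18 + 6*sqrt(-114 - 139) = -18 + 6*sqrt(-253) = -18 + 6*(I*sqrt(253)) = -18 + 6*I*sqrt(253) ≈ -18.0 + 95.436*I)
W = -45/439 - 24/(-18 + 6*I*sqrt(253)) (W = -45/439 + (36 - 4*15)/(-18 + 6*I*sqrt(253)) = -45*1/439 + (36 - 60)/(-18 + 6*I*sqrt(253)) = -45/439 - 24/(-18 + 6*I*sqrt(253)) ≈ -0.056704 + 0.24284*I)
(-1*805)/W = (-1*805)/(-3261/57509 + 2*I*sqrt(253)/131) = -805/(-3261/57509 + 2*I*sqrt(253)/131)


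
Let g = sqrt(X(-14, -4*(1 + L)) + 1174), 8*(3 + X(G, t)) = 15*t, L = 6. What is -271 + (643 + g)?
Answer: 372 + sqrt(4474)/2 ≈ 405.44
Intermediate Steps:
X(G, t) = -3 + 15*t/8 (X(G, t) = -3 + (15*t)/8 = -3 + 15*t/8)
g = sqrt(4474)/2 (g = sqrt((-3 + 15*(-4*(1 + 6))/8) + 1174) = sqrt((-3 + 15*(-4*7)/8) + 1174) = sqrt((-3 + (15/8)*(-28)) + 1174) = sqrt((-3 - 105/2) + 1174) = sqrt(-111/2 + 1174) = sqrt(2237/2) = sqrt(4474)/2 ≈ 33.444)
-271 + (643 + g) = -271 + (643 + sqrt(4474)/2) = 372 + sqrt(4474)/2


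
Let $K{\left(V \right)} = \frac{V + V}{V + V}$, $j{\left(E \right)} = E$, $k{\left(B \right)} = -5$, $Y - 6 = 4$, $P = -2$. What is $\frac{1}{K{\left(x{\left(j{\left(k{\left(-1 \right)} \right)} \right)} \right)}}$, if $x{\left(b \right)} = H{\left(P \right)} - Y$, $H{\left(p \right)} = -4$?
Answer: $1$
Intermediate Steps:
$Y = 10$ ($Y = 6 + 4 = 10$)
$x{\left(b \right)} = -14$ ($x{\left(b \right)} = -4 - 10 = -14$)
$K{\left(V \right)} = 1$ ($K{\left(V \right)} = \frac{2 V}{2 V} = 2 V \frac{1}{2 V} = 1$)
$\frac{1}{K{\left(x{\left(j{\left(k{\left(-1 \right)} \right)} \right)} \right)}} = 1^{-1} = 1$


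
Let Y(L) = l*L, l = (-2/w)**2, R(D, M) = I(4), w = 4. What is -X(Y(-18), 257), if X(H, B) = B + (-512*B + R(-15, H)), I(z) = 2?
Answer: 131325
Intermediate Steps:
R(D, M) = 2
l = 1/4 (l = (-2/4)**2 = (-2*1/4)**2 = (-1/2)**2 = 1/4 ≈ 0.25000)
Y(L) = L/4
X(H, B) = 2 - 511*B (X(H, B) = B + (-512*B + 2) = B + (2 - 512*B) = 2 - 511*B)
-X(Y(-18), 257) = -(2 - 511*257) = -(2 - 131327) = -1*(-131325) = 131325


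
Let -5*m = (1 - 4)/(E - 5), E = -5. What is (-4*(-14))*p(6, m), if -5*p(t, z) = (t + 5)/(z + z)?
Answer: 3080/3 ≈ 1026.7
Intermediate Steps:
m = -3/50 (m = -(1 - 4)/(5*(-5 - 5)) = -(-3)/(5*(-10)) = -(-3)*(-1)/(5*10) = -⅕*3/10 = -3/50 ≈ -0.060000)
p(t, z) = -(5 + t)/(10*z) (p(t, z) = -(t + 5)/(5*(z + z)) = -(5 + t)/(5*(2*z)) = -(5 + t)*1/(2*z)/5 = -(5 + t)/(10*z))
(-4*(-14))*p(6, m) = (-4*(-14))*((-5 - 1*6)/(10*(-3/50))) = 56*((⅒)*(-50/3)*(-5 - 6)) = 56*((⅒)*(-50/3)*(-11)) = 56*(55/3) = 3080/3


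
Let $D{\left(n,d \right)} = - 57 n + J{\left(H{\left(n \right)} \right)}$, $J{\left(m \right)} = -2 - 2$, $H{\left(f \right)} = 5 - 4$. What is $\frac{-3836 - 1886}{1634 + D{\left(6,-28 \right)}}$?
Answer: $- \frac{2861}{644} \approx -4.4425$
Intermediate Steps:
$H{\left(f \right)} = 1$
$J{\left(m \right)} = -4$ ($J{\left(m \right)} = -2 - 2 = -4$)
$D{\left(n,d \right)} = -4 - 57 n$ ($D{\left(n,d \right)} = - 57 n - 4 = -4 - 57 n$)
$\frac{-3836 - 1886}{1634 + D{\left(6,-28 \right)}} = \frac{-3836 - 1886}{1634 - 346} = - \frac{5722}{1288} = \left(-5722\right) \frac{1}{1288} = - \frac{2861}{644}$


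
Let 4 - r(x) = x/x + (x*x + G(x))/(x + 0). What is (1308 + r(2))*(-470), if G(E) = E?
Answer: -614760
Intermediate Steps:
r(x) = 3 - (x + x**2)/x (r(x) = 4 - (x/x + (x*x + x)/(x + 0)) = 4 - (1 + (x**2 + x)/x) = 4 - (1 + (x + x**2)/x) = 4 + (-1 - (x + x**2)/x) = 3 - (x + x**2)/x)
(1308 + r(2))*(-470) = (1308 + (2 - 1*2))*(-470) = (1308 + (2 - 2))*(-470) = (1308 + 0)*(-470) = 1308*(-470) = -614760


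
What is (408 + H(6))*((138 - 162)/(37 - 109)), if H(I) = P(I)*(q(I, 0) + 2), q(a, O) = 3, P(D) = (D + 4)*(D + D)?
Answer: 336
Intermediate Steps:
P(D) = 2*D*(4 + D) (P(D) = (4 + D)*(2*D) = 2*D*(4 + D))
H(I) = 10*I*(4 + I) (H(I) = (2*I*(4 + I))*(3 + 2) = (2*I*(4 + I))*5 = 10*I*(4 + I))
(408 + H(6))*((138 - 162)/(37 - 109)) = (408 + 10*6*(4 + 6))*((138 - 162)/(37 - 109)) = (408 + 10*6*10)*(-24/(-72)) = (408 + 600)*(-24*(-1/72)) = 1008*(⅓) = 336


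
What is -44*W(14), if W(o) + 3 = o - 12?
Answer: 44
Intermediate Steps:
W(o) = -15 + o (W(o) = -3 + (o - 12) = -3 + (-12 + o) = -15 + o)
-44*W(14) = -44*(-15 + 14) = -44*(-1) = 44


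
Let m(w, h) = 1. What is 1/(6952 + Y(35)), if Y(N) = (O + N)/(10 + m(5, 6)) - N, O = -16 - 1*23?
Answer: 11/76083 ≈ 0.00014458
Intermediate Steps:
O = -39 (O = -16 - 23 = -39)
Y(N) = -39/11 - 10*N/11 (Y(N) = (-39 + N)/(10 + 1) - N = (-39 + N)/11 - N = (-39 + N)*(1/11) - N = (-39/11 + N/11) - N = -39/11 - 10*N/11)
1/(6952 + Y(35)) = 1/(6952 + (-39/11 - 10/11*35)) = 1/(6952 + (-39/11 - 350/11)) = 1/(6952 - 389/11) = 1/(76083/11) = 11/76083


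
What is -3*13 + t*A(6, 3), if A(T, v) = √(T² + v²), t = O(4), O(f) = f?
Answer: -39 + 12*√5 ≈ -12.167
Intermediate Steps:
t = 4
-3*13 + t*A(6, 3) = -3*13 + 4*√(6² + 3²) = -39 + 4*√(36 + 9) = -39 + 4*√45 = -39 + 4*(3*√5) = -39 + 12*√5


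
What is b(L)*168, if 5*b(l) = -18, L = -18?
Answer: -3024/5 ≈ -604.80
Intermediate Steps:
b(l) = -18/5 (b(l) = (1/5)*(-18) = -18/5)
b(L)*168 = -18/5*168 = -3024/5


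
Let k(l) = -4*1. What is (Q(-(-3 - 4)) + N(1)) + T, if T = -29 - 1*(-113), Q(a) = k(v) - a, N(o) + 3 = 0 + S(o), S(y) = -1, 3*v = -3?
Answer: 69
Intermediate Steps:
v = -1 (v = (1/3)*(-3) = -1)
k(l) = -4
N(o) = -4 (N(o) = -3 + (0 - 1) = -3 - 1 = -4)
Q(a) = -4 - a
T = 84 (T = -29 + 113 = 84)
(Q(-(-3 - 4)) + N(1)) + T = ((-4 - (-1)*(-3 - 4)) - 4) + 84 = ((-4 - (-1)*(-7)) - 4) + 84 = ((-4 - 1*7) - 4) + 84 = ((-4 - 7) - 4) + 84 = (-11 - 4) + 84 = -15 + 84 = 69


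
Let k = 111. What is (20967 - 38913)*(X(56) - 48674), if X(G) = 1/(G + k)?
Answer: 145875083922/167 ≈ 8.7350e+8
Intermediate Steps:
X(G) = 1/(111 + G) (X(G) = 1/(G + 111) = 1/(111 + G))
(20967 - 38913)*(X(56) - 48674) = (20967 - 38913)*(1/(111 + 56) - 48674) = -17946*(1/167 - 48674) = -17946*(-8128557/167) = 145875083922/167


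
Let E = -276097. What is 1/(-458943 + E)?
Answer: -1/735040 ≈ -1.3605e-6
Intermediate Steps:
1/(-458943 + E) = 1/(-458943 - 276097) = 1/(-735040) = -1/735040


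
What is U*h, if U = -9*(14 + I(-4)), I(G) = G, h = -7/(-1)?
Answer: -630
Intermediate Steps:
h = 7 (h = -7*(-1) = 7)
U = -90 (U = -9*(14 - 4) = -9*10 = -90)
U*h = -90*7 = -630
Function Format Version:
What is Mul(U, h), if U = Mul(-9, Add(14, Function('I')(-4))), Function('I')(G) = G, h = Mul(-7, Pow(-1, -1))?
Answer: -630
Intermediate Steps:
h = 7 (h = Mul(-7, -1) = 7)
U = -90 (U = Mul(-9, Add(14, -4)) = Mul(-9, 10) = -90)
Mul(U, h) = Mul(-90, 7) = -630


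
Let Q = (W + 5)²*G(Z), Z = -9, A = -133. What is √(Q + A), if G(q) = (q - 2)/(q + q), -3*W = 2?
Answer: I*√39374/18 ≈ 11.024*I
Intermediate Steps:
W = -⅔ (W = -⅓*2 = -⅔ ≈ -0.66667)
G(q) = (-2 + q)/(2*q) (G(q) = (-2 + q)/((2*q)) = (-2 + q)*(1/(2*q)) = (-2 + q)/(2*q))
Q = 1859/162 (Q = (-⅔ + 5)²*((½)*(-2 - 9)/(-9)) = (13/3)²*((½)*(-⅑)*(-11)) = (169/9)*(11/18) = 1859/162 ≈ 11.475)
√(Q + A) = √(1859/162 - 133) = √(-19687/162) = I*√39374/18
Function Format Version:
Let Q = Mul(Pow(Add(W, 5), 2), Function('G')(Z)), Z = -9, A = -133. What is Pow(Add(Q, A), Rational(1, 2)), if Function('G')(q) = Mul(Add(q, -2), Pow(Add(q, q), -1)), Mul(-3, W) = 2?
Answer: Mul(Rational(1, 18), I, Pow(39374, Rational(1, 2))) ≈ Mul(11.024, I)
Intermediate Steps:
W = Rational(-2, 3) (W = Mul(Rational(-1, 3), 2) = Rational(-2, 3) ≈ -0.66667)
Function('G')(q) = Mul(Rational(1, 2), Pow(q, -1), Add(-2, q)) (Function('G')(q) = Mul(Add(-2, q), Pow(Mul(2, q), -1)) = Mul(Add(-2, q), Mul(Rational(1, 2), Pow(q, -1))) = Mul(Rational(1, 2), Pow(q, -1), Add(-2, q)))
Q = Rational(1859, 162) (Q = Mul(Pow(Add(Rational(-2, 3), 5), 2), Mul(Rational(1, 2), Pow(-9, -1), Add(-2, -9))) = Mul(Pow(Rational(13, 3), 2), Mul(Rational(1, 2), Rational(-1, 9), -11)) = Mul(Rational(169, 9), Rational(11, 18)) = Rational(1859, 162) ≈ 11.475)
Pow(Add(Q, A), Rational(1, 2)) = Pow(Add(Rational(1859, 162), -133), Rational(1, 2)) = Pow(Rational(-19687, 162), Rational(1, 2)) = Mul(Rational(1, 18), I, Pow(39374, Rational(1, 2)))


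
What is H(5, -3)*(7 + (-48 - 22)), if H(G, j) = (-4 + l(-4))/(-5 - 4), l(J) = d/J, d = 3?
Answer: -133/4 ≈ -33.250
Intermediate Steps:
l(J) = 3/J
H(G, j) = 19/36 (H(G, j) = (-4 + 3/(-4))/(-5 - 4) = (-4 + 3*(-¼))/(-9) = (-4 - ¾)*(-⅑) = -19/4*(-⅑) = 19/36)
H(5, -3)*(7 + (-48 - 22)) = 19*(7 + (-48 - 22))/36 = 19*(7 - 70)/36 = (19/36)*(-63) = -133/4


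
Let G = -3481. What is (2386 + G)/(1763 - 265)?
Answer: -1095/1498 ≈ -0.73097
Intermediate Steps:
(2386 + G)/(1763 - 265) = (2386 - 3481)/(1763 - 265) = -1095/1498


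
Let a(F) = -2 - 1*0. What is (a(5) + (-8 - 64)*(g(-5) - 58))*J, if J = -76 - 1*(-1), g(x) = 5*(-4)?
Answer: -421050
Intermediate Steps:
g(x) = -20
a(F) = -2 (a(F) = -2 + 0 = -2)
J = -75 (J = -76 + 1 = -75)
(a(5) + (-8 - 64)*(g(-5) - 58))*J = (-2 + (-8 - 64)*(-20 - 58))*(-75) = (-2 - 72*(-78))*(-75) = (-2 + 5616)*(-75) = 5614*(-75) = -421050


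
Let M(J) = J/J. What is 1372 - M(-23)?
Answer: 1371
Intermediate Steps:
M(J) = 1
1372 - M(-23) = 1372 - 1*1 = 1372 - 1 = 1371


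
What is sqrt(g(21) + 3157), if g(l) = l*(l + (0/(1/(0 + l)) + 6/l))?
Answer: 2*sqrt(901) ≈ 60.033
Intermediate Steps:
g(l) = l*(l + 6/l) (g(l) = l*(l + (0/(1/l) + 6/l)) = l*(l + (0*l + 6/l)) = l*(l + (0 + 6/l)) = l*(l + 6/l))
sqrt(g(21) + 3157) = sqrt((6 + 21**2) + 3157) = sqrt((6 + 441) + 3157) = sqrt(447 + 3157) = sqrt(3604) = 2*sqrt(901)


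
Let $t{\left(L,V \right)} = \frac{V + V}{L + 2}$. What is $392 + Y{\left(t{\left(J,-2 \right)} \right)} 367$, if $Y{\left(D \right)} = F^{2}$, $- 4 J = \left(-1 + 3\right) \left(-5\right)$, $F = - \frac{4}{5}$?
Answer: $\frac{15672}{25} \approx 626.88$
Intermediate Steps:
$F = - \frac{4}{5}$ ($F = \left(-4\right) \frac{1}{5} = - \frac{4}{5} \approx -0.8$)
$J = \frac{5}{2}$ ($J = - \frac{\left(-1 + 3\right) \left(-5\right)}{4} = - \frac{2 \left(-5\right)}{4} = \left(- \frac{1}{4}\right) \left(-10\right) = \frac{5}{2} \approx 2.5$)
$t{\left(L,V \right)} = \frac{2 V}{2 + L}$
$Y{\left(D \right)} = \frac{16}{25}$ ($Y{\left(D \right)} = \left(- \frac{4}{5}\right)^{2} = \frac{16}{25}$)
$392 + Y{\left(t{\left(J,-2 \right)} \right)} 367 = 392 + \frac{16}{25} \cdot 367 = 392 + \frac{5872}{25} = \frac{15672}{25}$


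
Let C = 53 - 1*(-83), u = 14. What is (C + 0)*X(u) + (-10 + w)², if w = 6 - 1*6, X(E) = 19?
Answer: 2684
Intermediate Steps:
C = 136 (C = 53 + 83 = 136)
w = 0 (w = 6 - 6 = 0)
(C + 0)*X(u) + (-10 + w)² = (136 + 0)*19 + (-10 + 0)² = 136*19 + (-10)² = 2584 + 100 = 2684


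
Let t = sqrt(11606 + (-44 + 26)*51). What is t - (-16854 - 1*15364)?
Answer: 32218 + 8*sqrt(167) ≈ 32321.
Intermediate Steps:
t = 8*sqrt(167) (t = sqrt(11606 - 18*51) = sqrt(11606 - 918) = sqrt(10688) = 8*sqrt(167) ≈ 103.38)
t - (-16854 - 1*15364) = 8*sqrt(167) - (-16854 - 1*15364) = 8*sqrt(167) - (-16854 - 15364) = 8*sqrt(167) - 1*(-32218) = 8*sqrt(167) + 32218 = 32218 + 8*sqrt(167)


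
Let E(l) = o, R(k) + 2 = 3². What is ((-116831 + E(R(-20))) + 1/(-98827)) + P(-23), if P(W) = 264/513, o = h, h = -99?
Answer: -1976040133205/16899417 ≈ -1.1693e+5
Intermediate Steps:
R(k) = 7 (R(k) = -2 + 3² = -2 + 9 = 7)
o = -99
E(l) = -99
P(W) = 88/171 (P(W) = 264*(1/513) = 88/171)
((-116831 + E(R(-20))) + 1/(-98827)) + P(-23) = ((-116831 - 99) + 1/(-98827)) + 88/171 = (-116930 - 1/98827) + 88/171 = -11555841111/98827 + 88/171 = -1976040133205/16899417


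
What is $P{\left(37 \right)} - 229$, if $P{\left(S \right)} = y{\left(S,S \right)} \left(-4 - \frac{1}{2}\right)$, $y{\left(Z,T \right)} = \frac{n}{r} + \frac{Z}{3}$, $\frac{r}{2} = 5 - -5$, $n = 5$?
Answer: $- \frac{2285}{8} \approx -285.63$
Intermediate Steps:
$r = 20$ ($r = 2 \left(5 - -5\right) = 2 \left(5 + 5\right) = 2 \cdot 10 = 20$)
$y{\left(Z,T \right)} = \frac{1}{4} + \frac{Z}{3}$ ($y{\left(Z,T \right)} = \frac{5}{20} + \frac{Z}{3} = 5 \cdot \frac{1}{20} + Z \frac{1}{3} = \frac{1}{4} + \frac{Z}{3}$)
$P{\left(S \right)} = - \frac{9}{8} - \frac{3 S}{2}$ ($P{\left(S \right)} = \left(\frac{1}{4} + \frac{S}{3}\right) \left(-4 - \frac{1}{2}\right) = \left(\frac{1}{4} + \frac{S}{3}\right) \left(- \frac{9}{2}\right) = - \frac{9}{8} - \frac{3 S}{2}$)
$P{\left(37 \right)} - 229 = \left(- \frac{9}{8} - \frac{111}{2}\right) - 229 = - \frac{453}{8} - 229 = - \frac{2285}{8}$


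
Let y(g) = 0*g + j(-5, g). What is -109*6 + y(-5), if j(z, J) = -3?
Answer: -657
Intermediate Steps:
y(g) = -3 (y(g) = 0*g - 3 = 0 - 3 = -3)
-109*6 + y(-5) = -109*6 - 3 = -654 - 3 = -657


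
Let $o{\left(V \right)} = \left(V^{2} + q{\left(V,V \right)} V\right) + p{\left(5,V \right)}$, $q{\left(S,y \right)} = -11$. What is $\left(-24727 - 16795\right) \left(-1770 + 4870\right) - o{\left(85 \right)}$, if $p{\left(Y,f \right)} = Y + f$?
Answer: $-128724580$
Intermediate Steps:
$o{\left(V \right)} = 5 + V^{2} - 10 V$ ($o{\left(V \right)} = \left(V^{2} - 11 V\right) + \left(5 + V\right) = 5 + V^{2} - 10 V$)
$\left(-24727 - 16795\right) \left(-1770 + 4870\right) - o{\left(85 \right)} = \left(-24727 - 16795\right) \left(-1770 + 4870\right) - \left(5 + 85^{2} - 850\right) = \left(-41522\right) 3100 - \left(5 + 7225 - 850\right) = -128718200 - 6380 = -128724580$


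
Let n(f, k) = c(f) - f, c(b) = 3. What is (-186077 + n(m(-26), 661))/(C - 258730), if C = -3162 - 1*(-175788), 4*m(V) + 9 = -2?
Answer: 744285/344416 ≈ 2.1610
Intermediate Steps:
m(V) = -11/4 (m(V) = -9/4 + (1/4)*(-2) = -9/4 - 1/2 = -11/4)
C = 172626 (C = -3162 + 175788 = 172626)
n(f, k) = 3 - f
(-186077 + n(m(-26), 661))/(C - 258730) = (-186077 + (3 - 1*(-11/4)))/(172626 - 258730) = (-186077 + (3 + 11/4))/(-86104) = (-186077 + 23/4)*(-1/86104) = -744285/4*(-1/86104) = 744285/344416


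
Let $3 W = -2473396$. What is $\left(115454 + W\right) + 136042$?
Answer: $- \frac{1718908}{3} \approx -5.7297 \cdot 10^{5}$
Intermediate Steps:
$W = - \frac{2473396}{3}$ ($W = \frac{1}{3} \left(-2473396\right) = - \frac{2473396}{3} \approx -8.2447 \cdot 10^{5}$)
$\left(115454 + W\right) + 136042 = \left(115454 - \frac{2473396}{3}\right) + 136042 = - \frac{2127034}{3} + 136042 = - \frac{1718908}{3}$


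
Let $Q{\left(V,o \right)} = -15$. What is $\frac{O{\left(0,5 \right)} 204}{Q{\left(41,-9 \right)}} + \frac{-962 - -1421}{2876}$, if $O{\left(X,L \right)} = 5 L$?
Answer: $- \frac{977381}{2876} \approx -339.84$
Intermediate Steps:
$\frac{O{\left(0,5 \right)} 204}{Q{\left(41,-9 \right)}} + \frac{-962 - -1421}{2876} = \frac{5 \cdot 5 \cdot 204}{-15} + \frac{-962 - -1421}{2876} = 25 \cdot 204 \left(- \frac{1}{15}\right) + \left(-962 + 1421\right) \frac{1}{2876} = 5100 \left(- \frac{1}{15}\right) + 459 \cdot \frac{1}{2876} = -340 + \frac{459}{2876} = - \frac{977381}{2876}$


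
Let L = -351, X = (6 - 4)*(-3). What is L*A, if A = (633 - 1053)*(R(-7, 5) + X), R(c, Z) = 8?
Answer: 294840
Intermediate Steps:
X = -6 (X = 2*(-3) = -6)
A = -840 (A = (633 - 1053)*(8 - 6) = -420*2 = -840)
L*A = -351*(-840) = 294840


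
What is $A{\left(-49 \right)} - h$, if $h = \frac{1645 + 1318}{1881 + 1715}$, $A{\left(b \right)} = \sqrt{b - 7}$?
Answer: $- \frac{2963}{3596} + 2 i \sqrt{14} \approx -0.82397 + 7.4833 i$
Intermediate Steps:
$A{\left(b \right)} = \sqrt{-7 + b}$
$h = \frac{2963}{3596} \approx 0.82397$
$A{\left(-49 \right)} - h = \sqrt{-7 - 49} - \frac{2963}{3596} = \sqrt{-56} - \frac{2963}{3596} = 2 i \sqrt{14} - \frac{2963}{3596} = - \frac{2963}{3596} + 2 i \sqrt{14}$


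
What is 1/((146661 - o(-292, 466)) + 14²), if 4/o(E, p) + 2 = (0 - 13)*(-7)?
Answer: 89/13070269 ≈ 6.8094e-6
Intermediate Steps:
o(E, p) = 4/89 (o(E, p) = 4/(-2 + (0 - 13)*(-7)) = 4/(-2 - 13*(-7)) = 4/(-2 + 91) = 4/89)
1/((146661 - o(-292, 466)) + 14²) = 1/((146661 - 1*4/89) + 14²) = 1/((146661 - 4/89) + 196) = 1/(13052825/89 + 196) = 1/(13070269/89) = 89/13070269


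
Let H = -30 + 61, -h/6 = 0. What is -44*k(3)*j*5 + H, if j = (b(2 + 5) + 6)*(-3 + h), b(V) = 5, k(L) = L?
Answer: 21811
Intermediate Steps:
h = 0 (h = -6*0 = 0)
H = 31
j = -33 (j = (5 + 6)*(-3 + 0) = 11*(-3) = -33)
-44*k(3)*j*5 + H = -44*3*(-33)*5 + 31 = -(-4356)*5 + 31 = -44*(-495) + 31 = 21780 + 31 = 21811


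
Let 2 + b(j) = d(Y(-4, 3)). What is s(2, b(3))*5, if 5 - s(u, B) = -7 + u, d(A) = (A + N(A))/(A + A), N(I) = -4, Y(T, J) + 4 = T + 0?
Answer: 50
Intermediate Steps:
Y(T, J) = -4 + T (Y(T, J) = -4 + (T + 0) = -4 + T)
d(A) = (-4 + A)/(2*A) (d(A) = (A - 4)/(A + A) = (-4 + A)/((2*A)) = (-4 + A)*(1/(2*A)) = (-4 + A)/(2*A))
b(j) = -5/4 (b(j) = -2 + (-4 + (-4 - 4))/(2*(-4 - 4)) = -2 + (½)*(-4 - 8)/(-8) = -2 + (½)*(-⅛)*(-12) = -2 + ¾ = -5/4)
s(u, B) = 12 - u (s(u, B) = 5 - (-7 + u) = 5 + (7 - u) = 12 - u)
s(2, b(3))*5 = (12 - 1*2)*5 = (12 - 2)*5 = 10*5 = 50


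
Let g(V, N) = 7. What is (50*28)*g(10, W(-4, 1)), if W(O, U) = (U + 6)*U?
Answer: 9800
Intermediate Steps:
W(O, U) = U*(6 + U) (W(O, U) = (6 + U)*U = U*(6 + U))
(50*28)*g(10, W(-4, 1)) = (50*28)*7 = 1400*7 = 9800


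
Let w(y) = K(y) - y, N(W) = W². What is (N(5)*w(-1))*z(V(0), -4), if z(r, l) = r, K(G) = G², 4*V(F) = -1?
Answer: -25/2 ≈ -12.500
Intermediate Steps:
V(F) = -¼ (V(F) = (¼)*(-1) = -¼)
w(y) = y² - y
(N(5)*w(-1))*z(V(0), -4) = (5²*(-(-1 - 1)))*(-¼) = (25*(-1*(-2)))*(-¼) = (25*2)*(-¼) = 50*(-¼) = -25/2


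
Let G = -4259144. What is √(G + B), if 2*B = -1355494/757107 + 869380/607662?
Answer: I*√3504778727758346979330/28685943 ≈ 2063.8*I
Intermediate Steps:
B = -170235094/946636119 (B = (-1355494/757107 + 869380/607662)/2 = (-1355494*1/757107 + 869380*(1/607662))/2 = (-1355494/757107 + 434690/303831)/2 = (½)*(-340470188/946636119) = -170235094/946636119 ≈ -0.17983)
√(G + B) = √(-4259144 - 170235094/946636119) = √(-4031859716657230/946636119) = I*√3504778727758346979330/28685943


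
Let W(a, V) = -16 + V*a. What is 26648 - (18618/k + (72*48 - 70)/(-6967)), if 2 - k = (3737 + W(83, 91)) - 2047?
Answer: 570947743352/21423525 ≈ 26651.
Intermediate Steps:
k = -9225 (k = 2 - ((3737 + (-16 + 91*83)) - 2047) = 2 - ((3737 + (-16 + 7553)) - 2047) = 2 - ((3737 + 7537) - 2047) = 2 - (11274 - 2047) = 2 - 1*9227 = 2 - 9227 = -9225)
26648 - (18618/k + (72*48 - 70)/(-6967)) = 26648 - (18618/(-9225) + (72*48 - 70)/(-6967)) = 26648 - (18618*(-1/9225) + (3456 - 70)*(-1/6967)) = 26648 - (-6206/3075 + 3386*(-1/6967)) = 26648 - (-6206/3075 - 3386/6967) = 26648 - 1*(-53649152/21423525) = 26648 + 53649152/21423525 = 570947743352/21423525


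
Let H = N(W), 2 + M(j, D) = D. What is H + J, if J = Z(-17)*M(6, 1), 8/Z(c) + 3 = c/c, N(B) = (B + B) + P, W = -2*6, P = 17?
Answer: -3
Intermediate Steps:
M(j, D) = -2 + D
W = -12
N(B) = 17 + 2*B (N(B) = (B + B) + 17 = 2*B + 17 = 17 + 2*B)
Z(c) = -4 (Z(c) = 8/(-3 + c/c) = 8/(-3 + 1) = 8/(-2) = 8*(-½) = -4)
H = -7 (H = 17 + 2*(-12) = 17 - 24 = -7)
J = 4 (J = -4*(-2 + 1) = -4*(-1) = 4)
H + J = -7 + 4 = -3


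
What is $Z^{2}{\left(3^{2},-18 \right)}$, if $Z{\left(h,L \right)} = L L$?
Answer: $104976$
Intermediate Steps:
$Z{\left(h,L \right)} = L^{2}$
$Z^{2}{\left(3^{2},-18 \right)} = \left(\left(-18\right)^{2}\right)^{2} = 324^{2} = 104976$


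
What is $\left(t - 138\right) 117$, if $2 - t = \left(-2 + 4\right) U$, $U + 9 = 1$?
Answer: $-14040$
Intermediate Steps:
$U = -8$ ($U = -9 + 1 = -8$)
$t = 18$ ($t = 2 - \left(-2 + 4\right) \left(-8\right) = 2 - 2 \left(-8\right) = 2 - -16 = 2 + 16 = 18$)
$\left(t - 138\right) 117 = \left(18 - 138\right) 117 = \left(-120\right) 117 = -14040$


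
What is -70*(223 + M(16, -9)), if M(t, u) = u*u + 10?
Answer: -21980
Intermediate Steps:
M(t, u) = 10 + u² (M(t, u) = u² + 10 = 10 + u²)
-70*(223 + M(16, -9)) = -70*(223 + (10 + (-9)²)) = -70*(223 + (10 + 81)) = -70*(223 + 91) = -70*314 = -21980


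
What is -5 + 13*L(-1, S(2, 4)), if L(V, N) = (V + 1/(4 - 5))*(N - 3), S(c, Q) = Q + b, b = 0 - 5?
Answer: 99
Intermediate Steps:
b = -5
S(c, Q) = -5 + Q (S(c, Q) = Q - 5 = -5 + Q)
L(V, N) = (-1 + V)*(-3 + N) (L(V, N) = (V + 1/(-1))*(-3 + N) = (V - 1)*(-3 + N) = (-1 + V)*(-3 + N))
-5 + 13*L(-1, S(2, 4)) = -5 + 13*(3 - (-5 + 4) - 3*(-1) + (-5 + 4)*(-1)) = -5 + 13*(3 - 1*(-1) + 3 - 1*(-1)) = -5 + 13*(3 + 1 + 3 + 1) = -5 + 13*8 = -5 + 104 = 99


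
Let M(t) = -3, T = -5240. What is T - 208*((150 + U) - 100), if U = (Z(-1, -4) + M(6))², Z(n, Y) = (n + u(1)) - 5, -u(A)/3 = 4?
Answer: -107368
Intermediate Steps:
u(A) = -12 (u(A) = -3*4 = -12)
Z(n, Y) = -17 + n (Z(n, Y) = (n - 12) - 5 = (-12 + n) - 5 = -17 + n)
U = 441 (U = ((-17 - 1) - 3)² = (-18 - 3)² = (-21)² = 441)
T - 208*((150 + U) - 100) = -5240 - 208*((150 + 441) - 100) = -5240 - 208*(591 - 100) = -5240 - 208*491 = -5240 - 102128 = -107368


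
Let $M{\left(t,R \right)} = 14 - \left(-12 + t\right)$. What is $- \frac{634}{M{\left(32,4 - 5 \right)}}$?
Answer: $\frac{317}{3} \approx 105.67$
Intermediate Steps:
$M{\left(t,R \right)} = 26 - t$
$- \frac{634}{M{\left(32,4 - 5 \right)}} = - \frac{634}{26 - 32} = - \frac{634}{-6} = \left(-634\right) \left(- \frac{1}{6}\right) = \frac{317}{3}$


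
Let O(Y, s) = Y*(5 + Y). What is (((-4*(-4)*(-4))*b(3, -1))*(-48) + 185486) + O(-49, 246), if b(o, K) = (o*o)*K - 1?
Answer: 156922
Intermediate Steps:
b(o, K) = -1 + K*o² (b(o, K) = o²*K - 1 = K*o² - 1 = -1 + K*o²)
(((-4*(-4)*(-4))*b(3, -1))*(-48) + 185486) + O(-49, 246) = (((-4*(-4)*(-4))*(-1 - 1*3²))*(-48) + 185486) - 49*(5 - 49) = (((16*(-4))*(-1 - 1*9))*(-48) + 185486) - 49*(-44) = (-64*(-1 - 9)*(-48) + 185486) + 2156 = (-64*(-10)*(-48) + 185486) + 2156 = (640*(-48) + 185486) + 2156 = (-30720 + 185486) + 2156 = 154766 + 2156 = 156922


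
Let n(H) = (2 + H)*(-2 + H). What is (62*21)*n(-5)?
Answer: 27342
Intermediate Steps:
n(H) = (-2 + H)*(2 + H)
(62*21)*n(-5) = (62*21)*(-4 + (-5)**2) = 1302*(-4 + 25) = 1302*21 = 27342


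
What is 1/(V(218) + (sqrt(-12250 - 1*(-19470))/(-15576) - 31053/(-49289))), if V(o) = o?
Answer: 6443052761282368176/1408644745891648406039 + 359483993753412*sqrt(5)/7043223729458242030195 ≈ 0.0045741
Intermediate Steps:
1/(V(218) + (sqrt(-12250 - 1*(-19470))/(-15576) - 31053/(-49289))) = 1/(218 + (sqrt(-12250 - 1*(-19470))/(-15576) - 31053/(-49289))) = 1/(218 + (sqrt(-12250 + 19470)*(-1/15576) - 31053*(-1/49289))) = 1/(218 + (sqrt(7220)*(-1/15576) + 31053/49289)) = 1/(218 + ((38*sqrt(5))*(-1/15576) + 31053/49289)) = 1/(218 + (-19*sqrt(5)/7788 + 31053/49289)) = 1/(218 + (31053/49289 - 19*sqrt(5)/7788)) = 1/(10776055/49289 - 19*sqrt(5)/7788)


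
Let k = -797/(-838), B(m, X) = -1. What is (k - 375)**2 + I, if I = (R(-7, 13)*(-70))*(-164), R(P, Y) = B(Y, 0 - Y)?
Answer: 90191022089/702244 ≈ 1.2843e+5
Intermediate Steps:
k = 797/838 (k = -797*(-1/838) = 797/838 ≈ 0.95107)
R(P, Y) = -1
I = -11480 (I = -1*(-70)*(-164) = 70*(-164) = -11480)
(k - 375)**2 + I = (797/838 - 375)**2 - 11480 = (-313453/838)**2 - 11480 = 98252783209/702244 - 11480 = 90191022089/702244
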